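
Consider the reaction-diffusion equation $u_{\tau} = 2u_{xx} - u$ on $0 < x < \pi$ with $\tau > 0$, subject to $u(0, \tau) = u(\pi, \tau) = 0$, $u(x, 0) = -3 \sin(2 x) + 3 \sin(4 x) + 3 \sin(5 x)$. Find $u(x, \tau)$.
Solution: Substitute $u = e^{-\tau}w$.
Then $u_{\tau} = e^{-\tau}(w_{\tau} - w)$, $u_{xx} = e^{-\tau}w_{xx}$; substituting and dividing by $e^{-\tau}$, the lower-order terms cancel: $w_{\tau} = 2w_{xx}$ (standard heat equation).
Data for $w$: $w(x,0) = u(x,0) = -3 \sin(2 x) + 3 \sin(4 x) + 3 \sin(5 x)$. The boundary conditions carry over: $w(0,\tau) = w(\pi,\tau) = 0$.
Separating variables: $w = \sum c_n e^{-2n^2\tau} \sin(nx)$. From $w(x,0) = -3 \sin(2 x) + 3 \sin(4 x) + 3 \sin(5 x)$: $c_2=-3, c_4=3, c_5=3$.
So $w(x,\tau) = -3 e^{-8 \tau} \sin(2 x) + 3 e^{-32 \tau} \sin(4 x) + 3 e^{-50 \tau} \sin(5 x)$, and $u(x,\tau) = e^{-\tau}w(x,\tau)$.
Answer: $u(x, \tau) = -3 e^{-9 \tau} \sin(2 x) + 3 e^{-33 \tau} \sin(4 x) + 3 e^{-51 \tau} \sin(5 x)$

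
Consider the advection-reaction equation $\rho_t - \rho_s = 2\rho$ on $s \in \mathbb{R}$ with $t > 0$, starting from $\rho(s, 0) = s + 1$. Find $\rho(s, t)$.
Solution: Substitute $\rho = e^{2t}u$.
Then $\rho_t = e^{2t}(u_t + 2u)$, $\rho_s = e^{2t}u_s$; substituting and dividing by $e^{2t}$, the lower-order terms cancel: $u_t - u_s = 0$ (standard advection equation).
Data for $u$: $u(s,0) = \rho(s,0) = s + 1$.
By characteristics ($ds/dt = -1$), $u(s,t) = f(s + t)$ with $f = u( \cdot , 0)$.
So $u(s,t) = s + t + 1$, and $\rho(s,t) = e^{2t}u(s,t)$.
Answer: $\rho(s, t) = s e^{2 t} + t e^{2 t} + e^{2 t}$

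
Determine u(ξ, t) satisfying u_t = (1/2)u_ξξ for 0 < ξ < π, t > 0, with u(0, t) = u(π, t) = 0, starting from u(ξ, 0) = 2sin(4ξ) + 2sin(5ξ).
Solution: Using separation of variables u = X(ξ)T(t):
Eigenfunctions: sin(nξ), n = 1, 2, 3, ...
General solution: u(ξ, t) = Σ c_n sin(nξ) exp(-n² t/2)
Matching u(ξ,0) = 2sin(4ξ) + 2sin(5ξ) term by term: c_4=2, c_5=2.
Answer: u(ξ, t) = 2exp(-8t)sin(4ξ) + 2exp(-25t/2)sin(5ξ)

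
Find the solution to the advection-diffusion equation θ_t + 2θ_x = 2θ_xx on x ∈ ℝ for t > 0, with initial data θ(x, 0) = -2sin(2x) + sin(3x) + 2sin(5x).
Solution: Moving frame: η = x - 2t, σ = t, θ = u(η,σ), so θ_t = u_σ - 2u_η and θ_xx = u_ηη.
Hence θ_t + 2θ_x = u_σ and the PDE becomes the heat equation u_σ = 2u_ηη on η ∈ ℝ.
Initial data: u(η,0) = θ(η,0) = -2sin(2η) + sin(3η) + 2sin(5η). Each mode sin(nη) decays as exp(-2n²σ) on ℝ, so u(η,σ) = Σ c_n exp(-2n²σ) sin(nη) with c_2=-2, c_3=1, c_5=2: u(η,σ) = -2exp(-8σ)sin(2η) + exp(-18σ)sin(3η) + 2exp(-50σ)sin(5η).
Substituting back: θ(x,t) = u(x - 2t, t).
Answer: θ(x, t) = 2exp(-8t)sin(4t - 2x) - exp(-18t)sin(6t - 3x) - 2exp(-50t)sin(10t - 5x)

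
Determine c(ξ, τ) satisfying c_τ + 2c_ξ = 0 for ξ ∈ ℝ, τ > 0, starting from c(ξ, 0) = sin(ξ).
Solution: By method of characteristics (waves move right with speed 2):
Along characteristics ξ - 2τ = const, c is constant, so c(ξ,τ) = f(ξ - 2τ) with f = c(·, 0).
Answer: c(ξ, τ) = sin(ξ - 2τ)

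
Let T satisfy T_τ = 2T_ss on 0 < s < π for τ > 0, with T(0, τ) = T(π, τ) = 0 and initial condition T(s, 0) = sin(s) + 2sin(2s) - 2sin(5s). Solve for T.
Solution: Using separation of variables T = X(s)G(τ):
Eigenfunctions: sin(ns), n = 1, 2, 3, ...
General solution: T(s, τ) = Σ c_n sin(ns) exp(-2n² τ)
Matching T(s,0) = sin(s) + 2sin(2s) - 2sin(5s) term by term: c_1=1, c_2=2, c_5=-2.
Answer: T(s, τ) = exp(-2τ)sin(s) + 2exp(-8τ)sin(2s) - 2exp(-50τ)sin(5s)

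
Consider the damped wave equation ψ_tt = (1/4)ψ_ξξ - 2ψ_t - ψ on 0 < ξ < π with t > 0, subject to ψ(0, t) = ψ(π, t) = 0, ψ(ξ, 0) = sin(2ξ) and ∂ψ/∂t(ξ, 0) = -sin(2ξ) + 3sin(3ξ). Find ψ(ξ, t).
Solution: Substitute ψ = exp(-t)u, i.e. u = exp(t)ψ.
By the product rule, ψ_t = exp(-t)(u_t - u), ψ_tt = exp(-t)(u_tt - 2u_t + u), ψ_ξξ = exp(-t)u_ξξ.
Substituting into the PDE and dividing by exp(-t): u_tt - 2u_t + u = (1/4)u_ξξ - 2(u_t - u) - u.
The lower-order terms cancel, leaving the standard wave equation u_tt = (1/4)u_ξξ.
Initial data for u: u(ξ,0) = ψ(ξ,0) = sin(2ξ); u_t(ξ,0) = ψ_t(ξ,0) + ψ(ξ,0) = 3sin(3ξ). The boundary conditions carry over: u(0,t) = u(π,t) = 0.
Solve for u:
  Using separation of variables u = X(ξ)T(t):
  Eigenfunctions: sin(nξ), n = 1, 2, 3, ...
  General solution: u(ξ, t) = Σ [A_n cos(n t/2) + B_n sin(n t/2)] sin(nξ)
  From u(ξ,0) = sin(2ξ): A_2=1. From u_t(ξ,0) = 3sin(3ξ), using u_t(ξ,0) = Σ ω_n B_n sin(nξ) with ω_n = n/2: B_3 = 3/(3/2) = 2.
Hence u(ξ,t) = 2sin(3t/2)sin(3ξ) + sin(2ξ)cos(t).
Transform back: ψ(ξ,t) = exp(-t)u(ξ,t).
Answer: ψ(ξ, t) = 2exp(-t)sin(3t/2)sin(3ξ) + exp(-t)sin(2ξ)cos(t)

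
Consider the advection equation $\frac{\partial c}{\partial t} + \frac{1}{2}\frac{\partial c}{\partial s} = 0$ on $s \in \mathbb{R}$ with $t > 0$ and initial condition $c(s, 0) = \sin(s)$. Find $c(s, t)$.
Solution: By characteristics ($ds/dt = 1/2$), $c(s,t) = f(s - \frac{1}{2}t)$ with $f = c( \cdot , 0)$.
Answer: $c(s, t) = \sin(s - t/2)$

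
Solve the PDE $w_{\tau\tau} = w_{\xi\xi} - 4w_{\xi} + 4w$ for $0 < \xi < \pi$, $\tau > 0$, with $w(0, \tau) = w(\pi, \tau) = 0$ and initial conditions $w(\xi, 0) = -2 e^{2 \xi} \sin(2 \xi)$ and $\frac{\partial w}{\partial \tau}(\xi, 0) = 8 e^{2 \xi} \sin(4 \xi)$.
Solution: Substitute $w = e^{2\xi}u$.
Then $w_{\xi} = e^{2\xi}(u_{\xi} + 2u)$, $w_{\xi\xi} = e^{2\xi}(u_{\xi\xi} + 4u_{\xi} + 4u)$, $w_{\tau\tau} = e^{2\xi}u_{\tau\tau}$; substituting and dividing by $e^{2\xi}$, the lower-order terms cancel: $u_{\tau\tau} = u_{\xi\xi}$ (standard wave equation).
Data for $u$: $u(\xi,0) = e^{-2\xi}w(\xi,0) = -2 \sin(2 \xi)$; $u_{\tau}(\xi,0) = e^{-2\xi}w_{\tau}(\xi,0) = 8 \sin(4 \xi)$. The boundary conditions carry over: $u(0,\tau) = u(\pi,\tau) = 0$.
Separating variables: $u = \sum [A_n \cos(\omega_n \tau) + B_n \sin(\omega_n \tau)] \sin(n\xi)$, $\omega_n = n$. From ICs ($B_n$ = velocity coefficient / $\omega_n$): $A_2=-2, B_4=2$.
So $u(\xi,\tau) = -2 \sin(2 \xi) \cos(2 \tau) + 2 \sin(4 \xi) \sin(4 \tau)$, and $w(\xi,\tau) = e^{2\xi}u(\xi,\tau)$.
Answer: $w(\xi, \tau) = 2 e^{2 \xi} \sin(4 \tau) \sin(4 \xi) - 2 e^{2 \xi} \sin(2 \xi) \cos(2 \tau)$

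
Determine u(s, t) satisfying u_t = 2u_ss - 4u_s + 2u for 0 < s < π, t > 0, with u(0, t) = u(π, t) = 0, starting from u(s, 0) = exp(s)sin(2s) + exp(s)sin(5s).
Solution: Substitute u = exp(s)w, i.e. w = exp(-s)u.
By the product rule, u_s = exp(s)(w_s + w), u_ss = exp(s)(w_ss + 2w_s + w), u_t = exp(s)w_t.
Substituting into the PDE and dividing by exp(s): w_t = 2(w_ss + 2w_s + w) - 4(w_s + w) + 2w.
The lower-order terms cancel, leaving the standard heat equation w_t = 2w_ss.
Initial data for w: w(s,0) = exp(-s)u(s,0) = sin(2s) + sin(5s). The boundary conditions carry over: w(0,t) = w(π,t) = 0.
Solve for w:
  Using separation of variables w = X(s)T(t):
  Eigenfunctions: sin(ns), n = 1, 2, 3, ...
  General solution: w(s, t) = Σ c_n sin(ns) exp(-2n² t)
  Matching w(s,0) = sin(2s) + sin(5s) term by term: c_2=1, c_5=1.
Hence w(s,t) = exp(-8t)sin(2s) + exp(-50t)sin(5s).
Transform back: u(s,t) = exp(s)w(s,t).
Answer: u(s, t) = exp(s)exp(-8t)sin(2s) + exp(s)exp(-50t)sin(5s)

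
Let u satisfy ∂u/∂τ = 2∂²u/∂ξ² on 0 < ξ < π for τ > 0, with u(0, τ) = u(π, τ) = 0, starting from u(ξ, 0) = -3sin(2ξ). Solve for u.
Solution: Using separation of variables u = X(ξ)T(τ):
Eigenfunctions: sin(nξ), n = 1, 2, 3, ...
General solution: u(ξ, τ) = Σ c_n sin(nξ) exp(-2n² τ)
Matching u(ξ,0) = -3sin(2ξ) term by term: c_2=-3.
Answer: u(ξ, τ) = -3exp(-8τ)sin(2ξ)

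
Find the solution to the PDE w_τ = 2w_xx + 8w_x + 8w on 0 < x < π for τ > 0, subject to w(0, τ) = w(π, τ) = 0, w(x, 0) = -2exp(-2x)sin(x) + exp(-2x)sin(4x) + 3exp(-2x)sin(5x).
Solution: Substitute w = exp(-2x)u.
Then w_x = exp(-2x)(u_x - 2u), w_xx = exp(-2x)(u_xx - 4u_x + 4u), w_τ = exp(-2x)u_τ; substituting and dividing by exp(-2x), the lower-order terms cancel: u_τ = 2u_xx (standard heat equation).
Data for u: u(x,0) = exp(2x)w(x,0) = -2sin(x) + sin(4x) + 3sin(5x). The boundary conditions carry over: u(0,τ) = u(π,τ) = 0.
Separating variables: u = Σ c_n exp(-2n²τ) sin(nx). From u(x,0) = -2sin(x) + sin(4x) + 3sin(5x): c_1=-2, c_4=1, c_5=3.
So u(x,τ) = -2exp(-2τ)sin(x) + exp(-32τ)sin(4x) + 3exp(-50τ)sin(5x), and w(x,τ) = exp(-2x)u(x,τ).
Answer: w(x, τ) = -2exp(-2x)exp(-2τ)sin(x) + exp(-2x)exp(-32τ)sin(4x) + 3exp(-2x)exp(-50τ)sin(5x)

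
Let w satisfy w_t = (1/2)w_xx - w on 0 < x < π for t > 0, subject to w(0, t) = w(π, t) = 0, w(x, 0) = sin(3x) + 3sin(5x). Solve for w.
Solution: Substitute w = exp(-t)u, i.e. u = exp(t)w.
By the product rule, w_t = exp(-t)(u_t - u), w_xx = exp(-t)u_xx.
Substituting into the PDE and dividing by exp(-t): u_t - u = (1/2)u_xx - u.
The lower-order terms cancel, leaving the standard heat equation u_t = (1/2)u_xx.
Initial data for u: u(x,0) = w(x,0) = sin(3x) + 3sin(5x). The boundary conditions carry over: u(0,t) = u(π,t) = 0.
Solve for u:
  Using separation of variables u = X(x)T(t):
  Eigenfunctions: sin(nx), n = 1, 2, 3, ...
  General solution: u(x, t) = Σ c_n sin(nx) exp(-n² t/2)
  Matching u(x,0) = sin(3x) + 3sin(5x) term by term: c_3=1, c_5=3.
Hence u(x,t) = exp(-9t/2)sin(3x) + 3exp(-25t/2)sin(5x).
Transform back: w(x,t) = exp(-t)u(x,t).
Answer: w(x, t) = exp(-11t/2)sin(3x) + 3exp(-27t/2)sin(5x)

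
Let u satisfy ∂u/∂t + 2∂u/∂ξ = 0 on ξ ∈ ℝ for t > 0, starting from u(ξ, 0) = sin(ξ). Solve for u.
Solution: By characteristics (dξ/dt = 2), u(ξ,t) = f(ξ - 2t) with f = u(·, 0).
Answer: u(ξ, t) = -sin(2t - ξ)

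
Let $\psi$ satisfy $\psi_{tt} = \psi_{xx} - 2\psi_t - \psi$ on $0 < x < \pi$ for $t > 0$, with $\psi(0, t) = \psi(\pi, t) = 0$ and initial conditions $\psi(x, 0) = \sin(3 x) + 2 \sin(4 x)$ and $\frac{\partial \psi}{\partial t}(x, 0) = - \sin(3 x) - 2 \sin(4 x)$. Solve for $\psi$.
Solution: Substitute $\psi = e^{-t}u$, i.e. $u = e^{t}\psi$.
By the product rule, $\psi_t = e^{-t}(u_t - u)$, $\psi_{tt} = e^{-t}(u_{tt} - 2u_t + u)$, $\psi_{xx} = e^{-t}u_{xx}$.
Substituting into the PDE and dividing by $e^{-t}$: $u_{tt} - 2u_t + u = u_{xx} - 2(u_t - u) - u$.
The lower-order terms cancel, leaving the standard wave equation $u_{tt} = u_{xx}$.
Initial data for $u$: $u(x,0) = \psi(x,0) = \sin(3 x) + 2 \sin(4 x)$; $u_t(x,0) = \psi_t(x,0) + \psi(x,0) = 0$. The boundary conditions carry over: $u(0,t) = u(\pi,t) = 0$.
Solve for $u$:
  Using separation of variables $u = X(x)T(t)$:
  Eigenfunctions: $\sin(nx)$, $n = 1, 2, 3, \ldots$
  General solution: $u(x, t) = \sum [A_n \cos(n t) + B_n \sin(n t)] \sin(nx)$
  From $u(x,0) = \sin(3 x) + 2 \sin(4 x)$: $A_3=1, A_4=2$. From $u_t(x,0) = 0$: all $B_n = 0$.
Hence $u(x,t) = \sin(3 x) \cos(3 t) + 2 \sin(4 x) \cos(4 t)$.
Transform back: $\psi(x,t) = e^{-t}u(x,t)$.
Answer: $\psi(x, t) = e^{-t} \sin(3 x) \cos(3 t) + 2 e^{-t} \sin(4 x) \cos(4 t)$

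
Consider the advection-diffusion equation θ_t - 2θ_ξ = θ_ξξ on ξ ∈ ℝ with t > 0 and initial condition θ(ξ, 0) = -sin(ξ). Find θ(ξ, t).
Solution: Moving frame: η = ξ + 2t, σ = t, θ = u(η,σ), so θ_t = u_σ + 2u_η and θ_ξξ = u_ηη.
Hence θ_t - 2θ_ξ = u_σ and the PDE becomes the heat equation u_σ = u_ηη on η ∈ ℝ.
Initial data: u(η,0) = θ(η,0) = -sin(η). Each mode sin(nη) decays as exp(-n²σ) on ℝ, so u(η,σ) = Σ c_n exp(-n²σ) sin(nη) with c_1=-1: u(η,σ) = -exp(-σ)sin(η).
Substituting back: θ(ξ,t) = u(ξ + 2t, t).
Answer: θ(ξ, t) = -exp(-t)sin(2t + ξ)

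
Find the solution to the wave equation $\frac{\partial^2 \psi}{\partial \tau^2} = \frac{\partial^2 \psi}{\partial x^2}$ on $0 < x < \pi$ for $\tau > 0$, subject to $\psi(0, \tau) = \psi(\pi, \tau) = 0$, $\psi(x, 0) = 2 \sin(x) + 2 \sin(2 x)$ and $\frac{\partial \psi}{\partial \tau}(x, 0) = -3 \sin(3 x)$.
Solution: Separating variables: $\psi = \sum [A_n \cos(\omega_n \tau) + B_n \sin(\omega_n \tau)] \sin(nx)$, $\omega_n = n$. From ICs ($B_n$ = velocity coefficient / $\omega_n$): $A_1=2, A_2=2, B_3=-1$.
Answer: $\psi(x, \tau) = - \sin(3 \tau) \sin(3 x) + 2 \sin(x) \cos(\tau) + 2 \sin(2 x) \cos(2 \tau)$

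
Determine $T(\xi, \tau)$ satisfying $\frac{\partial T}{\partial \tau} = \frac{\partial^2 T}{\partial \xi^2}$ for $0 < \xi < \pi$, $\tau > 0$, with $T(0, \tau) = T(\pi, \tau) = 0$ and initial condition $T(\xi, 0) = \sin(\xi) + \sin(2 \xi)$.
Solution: Using separation of variables $T = X(\xi)G(\tau)$:
Eigenfunctions: $\sin(n\xi)$, $n = 1, 2, 3, \ldots$
General solution: $T(\xi, \tau) = \sum c_n \sin(n\xi) e^{-n^2 \tau}$
Matching $T(\xi,0) = \sin(\xi) + \sin(2 \xi)$ term by term: $c_1=1, c_2=1$.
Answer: $T(\xi, \tau) = e^{-\tau} \sin(\xi) + e^{-4 \tau} \sin(2 \xi)$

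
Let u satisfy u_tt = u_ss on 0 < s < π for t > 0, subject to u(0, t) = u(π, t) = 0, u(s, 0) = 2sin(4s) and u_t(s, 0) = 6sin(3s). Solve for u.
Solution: Separating variables: u = Σ [A_n cos(ω_n t) + B_n sin(ω_n t)] sin(ns), ω_n = n. From ICs (B_n = velocity coefficient / ω_n): A_4=2, B_3=2.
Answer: u(s, t) = 2sin(3s)sin(3t) + 2sin(4s)cos(4t)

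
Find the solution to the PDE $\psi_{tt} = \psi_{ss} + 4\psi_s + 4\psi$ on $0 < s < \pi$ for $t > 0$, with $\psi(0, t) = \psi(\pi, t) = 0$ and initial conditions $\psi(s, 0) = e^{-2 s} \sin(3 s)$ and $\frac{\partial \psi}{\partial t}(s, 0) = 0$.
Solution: Substitute $\psi = e^{-2s}u$, i.e. $u = e^{2s}\psi$.
By the product rule, $\psi_s = e^{-2s}(u_s - 2u)$, $\psi_{ss} = e^{-2s}(u_{ss} - 4u_s + 4u)$, $\psi_{tt} = e^{-2s}u_{tt}$.
Substituting into the PDE and dividing by $e^{-2s}$: $u_{tt} = (u_{ss} - 4u_s + 4u) + 4(u_s - 2u) + 4u$.
The lower-order terms cancel, leaving the standard wave equation $u_{tt} = u_{ss}$.
Initial data for $u$: $u(s,0) = e^{2s}\psi(s,0) = \sin(3 s)$; $u_t(s,0) = e^{2s}\psi_t(s,0) = 0$. The boundary conditions carry over: $u(0,t) = u(\pi,t) = 0$.
Solve for $u$:
  Using separation of variables $u = X(s)T(t)$:
  Eigenfunctions: $\sin(ns)$, $n = 1, 2, 3, \ldots$
  General solution: $u(s, t) = \sum [A_n \cos(n t) + B_n \sin(n t)] \sin(ns)$
  From $u(s,0) = \sin(3 s)$: $A_3=1$. From $u_t(s,0) = 0$: all $B_n = 0$.
Hence $u(s,t) = \sin(3 s) \cos(3 t)$.
Transform back: $\psi(s,t) = e^{-2s}u(s,t)$.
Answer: $\psi(s, t) = e^{-2 s} \sin(3 s) \cos(3 t)$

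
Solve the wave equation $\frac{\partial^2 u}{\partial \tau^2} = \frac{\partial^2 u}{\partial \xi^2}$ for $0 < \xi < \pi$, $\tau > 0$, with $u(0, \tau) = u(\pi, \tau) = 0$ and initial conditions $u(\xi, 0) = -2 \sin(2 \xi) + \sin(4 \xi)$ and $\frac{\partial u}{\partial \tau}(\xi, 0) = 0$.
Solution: Using separation of variables $u = X(\xi)T(\tau)$:
Eigenfunctions: $\sin(n\xi)$, $n = 1, 2, 3, \ldots$
General solution: $u(\xi, \tau) = \sum [A_n \cos(n \tau) + B_n \sin(n \tau)] \sin(n\xi)$
From $u(\xi,0) = -2 \sin(2 \xi) + \sin(4 \xi)$: $A_2=-2, A_4=1$. From $u_{\tau}(\xi,0) = 0$: all $B_n = 0$.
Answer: $u(\xi, \tau) = -2 \sin(2 \xi) \cos(2 \tau) + \sin(4 \xi) \cos(4 \tau)$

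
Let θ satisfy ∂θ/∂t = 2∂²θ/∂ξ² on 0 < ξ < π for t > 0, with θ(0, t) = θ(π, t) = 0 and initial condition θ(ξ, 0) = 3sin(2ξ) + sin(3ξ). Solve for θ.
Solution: Using separation of variables θ = X(ξ)G(t):
Eigenfunctions: sin(nξ), n = 1, 2, 3, ...
General solution: θ(ξ, t) = Σ c_n sin(nξ) exp(-2n² t)
Matching θ(ξ,0) = 3sin(2ξ) + sin(3ξ) term by term: c_2=3, c_3=1.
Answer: θ(ξ, t) = 3exp(-8t)sin(2ξ) + exp(-18t)sin(3ξ)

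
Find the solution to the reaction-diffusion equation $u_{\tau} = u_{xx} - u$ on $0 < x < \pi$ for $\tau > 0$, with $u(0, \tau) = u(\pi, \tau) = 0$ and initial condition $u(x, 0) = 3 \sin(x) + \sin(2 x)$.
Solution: Substitute $u = e^{-\tau}w$.
Then $u_{\tau} = e^{-\tau}(w_{\tau} - w)$, $u_{xx} = e^{-\tau}w_{xx}$; substituting and dividing by $e^{-\tau}$, the lower-order terms cancel: $w_{\tau} = w_{xx}$ (standard heat equation).
Data for $w$: $w(x,0) = u(x,0) = 3 \sin(x) + \sin(2 x)$. The boundary conditions carry over: $w(0,\tau) = w(\pi,\tau) = 0$.
Separating variables: $w = \sum c_n e^{-n^2\tau} \sin(nx)$. From $w(x,0) = 3 \sin(x) + \sin(2 x)$: $c_1=3, c_2=1$.
So $w(x,\tau) = 3 e^{-\tau} \sin(x) + e^{-4 \tau} \sin(2 x)$, and $u(x,\tau) = e^{-\tau}w(x,\tau)$.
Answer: $u(x, \tau) = 3 e^{-2 \tau} \sin(x) + e^{-5 \tau} \sin(2 x)$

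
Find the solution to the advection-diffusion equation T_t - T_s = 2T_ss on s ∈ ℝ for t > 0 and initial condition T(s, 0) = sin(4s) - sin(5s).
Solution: Change to a moving frame: let η = s + t, σ = t and write T(s,t) = u(η,σ).
By the chain rule T_t = u_σ + u_η, T_s = u_η, T_ss = u_ηη.
Then T_t - T_s = u_σ: the advection term cancels and the PDE becomes the heat equation u_σ = 2u_ηη on η ∈ ℝ.
Initial data: u(η,0) = T(η,0) = sin(4η) - sin(5η).
On η ∈ ℝ each mode satisfies (sin(nη))″ = -n² sin(nη), so exp(-2n²σ) sin(nη) solves the heat equation; by superposition u(η,σ) = Σ c_n exp(-2n²σ) sin(nη).
Reading off the coefficients: c_4=1, c_5=-1, so u(η,σ) = exp(-32σ)sin(4η) - exp(-50σ)sin(5η).
Substituting back η = s + t, σ = t: T(s,t) = u(s + t, t).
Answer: T(s, t) = exp(-32t)sin(4s + 4t) - exp(-50t)sin(5s + 5t)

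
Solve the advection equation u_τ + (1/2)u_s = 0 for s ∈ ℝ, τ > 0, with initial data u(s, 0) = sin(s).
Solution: By characteristics (ds/dτ = 1/2), u(s,τ) = f(s - (1/2)τ) with f = u(·, 0).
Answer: u(s, τ) = sin(s - τ/2)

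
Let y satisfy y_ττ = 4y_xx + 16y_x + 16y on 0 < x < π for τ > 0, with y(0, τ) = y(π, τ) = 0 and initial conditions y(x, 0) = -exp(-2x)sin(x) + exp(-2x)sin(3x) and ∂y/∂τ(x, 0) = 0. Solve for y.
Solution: Substitute y = exp(-2x)u, i.e. u = exp(2x)y.
By the product rule, y_x = exp(-2x)(u_x - 2u), y_xx = exp(-2x)(u_xx - 4u_x + 4u), y_ττ = exp(-2x)u_ττ.
Substituting into the PDE and dividing by exp(-2x): u_ττ = 4(u_xx - 4u_x + 4u) + 16(u_x - 2u) + 16u.
The lower-order terms cancel, leaving the standard wave equation u_ττ = 4u_xx.
Initial data for u: u(x,0) = exp(2x)y(x,0) = -sin(x) + sin(3x); u_τ(x,0) = exp(2x)y_τ(x,0) = 0. The boundary conditions carry over: u(0,τ) = u(π,τ) = 0.
Solve for u:
  Using separation of variables u = X(x)T(τ):
  Eigenfunctions: sin(nx), n = 1, 2, 3, ...
  General solution: u(x, τ) = Σ [A_n cos(2n τ) + B_n sin(2n τ)] sin(nx)
  From u(x,0) = -sin(x) + sin(3x): A_1=-1, A_3=1. From u_τ(x,0) = 0: all B_n = 0.
Hence u(x,τ) = -sin(x)cos(2τ) + sin(3x)cos(6τ).
Transform back: y(x,τ) = exp(-2x)u(x,τ).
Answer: y(x, τ) = -exp(-2x)sin(x)cos(2τ) + exp(-2x)sin(3x)cos(6τ)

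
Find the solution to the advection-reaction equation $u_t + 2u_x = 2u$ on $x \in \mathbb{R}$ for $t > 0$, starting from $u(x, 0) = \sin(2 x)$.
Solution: Substitute $u = e^{2t}w$.
Then $u_t = e^{2t}(w_t + 2w)$, $u_x = e^{2t}w_x$; substituting and dividing by $e^{2t}$, the lower-order terms cancel: $w_t + 2w_x = 0$ (standard advection equation).
Data for $w$: $w(x,0) = u(x,0) = \sin(2 x)$.
By characteristics ($dx/dt = 2$), $w(x,t) = f(x - 2t)$ with $f = w( \cdot , 0)$.
So $w(x,t) = - \sin(4 t - 2 x)$, and $u(x,t) = e^{2t}w(x,t)$.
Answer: $u(x, t) = - e^{2 t} \sin(4 t - 2 x)$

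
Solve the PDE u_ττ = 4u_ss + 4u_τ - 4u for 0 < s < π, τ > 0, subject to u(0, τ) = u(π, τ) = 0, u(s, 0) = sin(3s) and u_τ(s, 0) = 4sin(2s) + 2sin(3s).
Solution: Substitute u = exp(2τ)w.
Then u_τ = exp(2τ)(w_τ + 2w), u_ττ = exp(2τ)(w_ττ + 4w_τ + 4w), u_ss = exp(2τ)w_ss; substituting and dividing by exp(2τ), the lower-order terms cancel: w_ττ = 4w_ss (standard wave equation).
Data for w: w(s,0) = u(s,0) = sin(3s); w_τ(s,0) = u_τ(s,0) - 2u(s,0) = 4sin(2s). The boundary conditions carry over: w(0,τ) = w(π,τ) = 0.
Separating variables: w = Σ [A_n cos(ω_n τ) + B_n sin(ω_n τ)] sin(ns), ω_n = 2n. From ICs (B_n = velocity coefficient / ω_n): A_3=1, B_2=1.
So w(s,τ) = sin(2s)sin(4τ) + sin(3s)cos(6τ), and u(s,τ) = exp(2τ)w(s,τ).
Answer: u(s, τ) = exp(2τ)sin(2s)sin(4τ) + exp(2τ)sin(3s)cos(6τ)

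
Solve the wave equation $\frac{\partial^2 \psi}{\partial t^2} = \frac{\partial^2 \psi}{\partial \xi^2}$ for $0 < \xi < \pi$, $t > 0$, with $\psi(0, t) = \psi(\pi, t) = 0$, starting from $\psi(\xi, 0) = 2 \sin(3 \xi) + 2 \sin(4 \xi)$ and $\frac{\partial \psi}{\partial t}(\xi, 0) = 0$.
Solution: Using separation of variables $\psi = X(\xi)T(t)$:
Eigenfunctions: $\sin(n\xi)$, $n = 1, 2, 3, \ldots$
General solution: $\psi(\xi, t) = \sum [A_n \cos(n t) + B_n \sin(n t)] \sin(n\xi)$
From $\psi(\xi,0) = 2 \sin(3 \xi) + 2 \sin(4 \xi)$: $A_3=2, A_4=2$. From $\psi_t(\xi,0) = 0$: all $B_n = 0$.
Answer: $\psi(\xi, t) = 2 \sin(3 \xi) \cos(3 t) + 2 \sin(4 \xi) \cos(4 t)$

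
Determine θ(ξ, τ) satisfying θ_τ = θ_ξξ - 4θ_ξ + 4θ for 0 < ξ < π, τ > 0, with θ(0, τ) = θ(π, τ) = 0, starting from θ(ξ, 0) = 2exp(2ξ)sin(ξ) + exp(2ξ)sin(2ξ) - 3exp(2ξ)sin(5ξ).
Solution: Substitute θ = exp(2ξ)u.
Then θ_ξ = exp(2ξ)(u_ξ + 2u), θ_ξξ = exp(2ξ)(u_ξξ + 4u_ξ + 4u), θ_τ = exp(2ξ)u_τ; substituting and dividing by exp(2ξ), the lower-order terms cancel: u_τ = u_ξξ (standard heat equation).
Data for u: u(ξ,0) = exp(-2ξ)θ(ξ,0) = 2sin(ξ) + sin(2ξ) - 3sin(5ξ). The boundary conditions carry over: u(0,τ) = u(π,τ) = 0.
Separating variables: u = Σ c_n exp(-n²τ) sin(nξ). From u(ξ,0) = 2sin(ξ) + sin(2ξ) - 3sin(5ξ): c_1=2, c_2=1, c_5=-3.
So u(ξ,τ) = 2exp(-τ)sin(ξ) + exp(-4τ)sin(2ξ) - 3exp(-25τ)sin(5ξ), and θ(ξ,τ) = exp(2ξ)u(ξ,τ).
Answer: θ(ξ, τ) = 2exp(2ξ)exp(-τ)sin(ξ) + exp(2ξ)exp(-4τ)sin(2ξ) - 3exp(2ξ)exp(-25τ)sin(5ξ)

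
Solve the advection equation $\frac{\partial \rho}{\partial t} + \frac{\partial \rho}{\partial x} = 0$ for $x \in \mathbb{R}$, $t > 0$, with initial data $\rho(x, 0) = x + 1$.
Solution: By characteristics ($dx/dt = 1$), $\rho(x,t) = f(x - t)$ with $f = \rho( \cdot , 0)$.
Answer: $\rho(x, t) = - t + x + 1$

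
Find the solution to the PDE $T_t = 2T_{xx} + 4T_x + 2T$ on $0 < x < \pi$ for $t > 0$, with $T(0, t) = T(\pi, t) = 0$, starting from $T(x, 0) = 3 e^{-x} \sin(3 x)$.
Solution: Substitute $T = e^{-x}u$.
Then $T_x = e^{-x}(u_x - u)$, $T_{xx} = e^{-x}(u_{xx} - 2u_x + u)$, $T_t = e^{-x}u_t$; substituting and dividing by $e^{-x}$, the lower-order terms cancel: $u_t = 2u_{xx}$ (standard heat equation).
Data for $u$: $u(x,0) = e^{x}T(x,0) = 3 \sin(3 x)$. The boundary conditions carry over: $u(0,t) = u(\pi,t) = 0$.
Separating variables: $u = \sum c_n e^{-2n^2t} \sin(nx)$. From $u(x,0) = 3 \sin(3 x)$: $c_3=3$.
So $u(x,t) = 3 e^{-18 t} \sin(3 x)$, and $T(x,t) = e^{-x}u(x,t)$.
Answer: $T(x, t) = 3 e^{-18 t} e^{-x} \sin(3 x)$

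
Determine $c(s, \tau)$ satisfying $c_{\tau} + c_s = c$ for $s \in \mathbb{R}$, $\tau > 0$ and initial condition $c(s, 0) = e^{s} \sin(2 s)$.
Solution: Substitute $c = e^{s}u$, i.e. $u = e^{-s}c$.
By the product rule, $c_s = e^{s}(u_s + u)$, $c_{\tau} = e^{s}u_{\tau}$.
Substituting into the PDE and dividing by $e^{s}$: $u_{\tau} + (u_s + u) = u$.
The lower-order terms cancel, leaving the standard advection equation $u_{\tau} + u_s = 0$.
Initial data for $u$: $u(s,0) = e^{-s}c(s,0) = \sin(2 s)$.
Solve for $u$:
  By method of characteristics (waves move right with speed 1):
  Along characteristics $s - \tau =$ const, $u$ is constant, so $u(s,\tau) = f(s - \tau)$ with $f = u( \cdot , 0)$.
Hence $u(s,\tau) = \sin(2 s - 2 \tau)$.
Transform back: $c(s,\tau) = e^{s}u(s,\tau)$.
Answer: $c(s, \tau) = - e^{s} \sin(2 \tau - 2 s)$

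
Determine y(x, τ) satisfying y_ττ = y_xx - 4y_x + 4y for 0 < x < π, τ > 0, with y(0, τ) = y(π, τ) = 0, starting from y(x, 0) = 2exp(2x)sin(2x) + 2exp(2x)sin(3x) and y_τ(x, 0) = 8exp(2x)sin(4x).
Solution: Substitute y = exp(2x)u, i.e. u = exp(-2x)y.
By the product rule, y_x = exp(2x)(u_x + 2u), y_xx = exp(2x)(u_xx + 4u_x + 4u), y_ττ = exp(2x)u_ττ.
Substituting into the PDE and dividing by exp(2x): u_ττ = (u_xx + 4u_x + 4u) - 4(u_x + 2u) + 4u.
The lower-order terms cancel, leaving the standard wave equation u_ττ = u_xx.
Initial data for u: u(x,0) = exp(-2x)y(x,0) = 2sin(2x) + 2sin(3x); u_τ(x,0) = exp(-2x)y_τ(x,0) = 8sin(4x). The boundary conditions carry over: u(0,τ) = u(π,τ) = 0.
Solve for u:
  Using separation of variables u = X(x)T(τ):
  Eigenfunctions: sin(nx), n = 1, 2, 3, ...
  General solution: u(x, τ) = Σ [A_n cos(n τ) + B_n sin(n τ)] sin(nx)
  From u(x,0) = 2sin(2x) + 2sin(3x): A_2=2, A_3=2. From u_τ(x,0) = 8sin(4x), using u_τ(x,0) = Σ ω_n B_n sin(nx) with ω_n = n: B_4 = 8/4 = 2.
Hence u(x,τ) = 2sin(2x)cos(2τ) + 2sin(3x)cos(3τ) + 2sin(4x)sin(4τ).
Transform back: y(x,τ) = exp(2x)u(x,τ).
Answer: y(x, τ) = 2exp(2x)sin(2x)cos(2τ) + 2exp(2x)sin(3x)cos(3τ) + 2exp(2x)sin(4x)sin(4τ)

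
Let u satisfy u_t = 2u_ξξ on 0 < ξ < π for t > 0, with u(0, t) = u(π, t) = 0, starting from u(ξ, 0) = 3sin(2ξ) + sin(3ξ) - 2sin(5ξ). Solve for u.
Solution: Using separation of variables u = X(ξ)T(t):
Eigenfunctions: sin(nξ), n = 1, 2, 3, ...
General solution: u(ξ, t) = Σ c_n sin(nξ) exp(-2n² t)
Matching u(ξ,0) = 3sin(2ξ) + sin(3ξ) - 2sin(5ξ) term by term: c_2=3, c_3=1, c_5=-2.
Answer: u(ξ, t) = 3exp(-8t)sin(2ξ) + exp(-18t)sin(3ξ) - 2exp(-50t)sin(5ξ)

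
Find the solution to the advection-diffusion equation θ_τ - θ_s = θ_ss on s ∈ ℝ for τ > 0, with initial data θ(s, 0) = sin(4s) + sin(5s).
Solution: Moving frame: η = s + τ, σ = τ, θ = u(η,σ), so θ_τ = u_σ + u_η and θ_ss = u_ηη.
Hence θ_τ - θ_s = u_σ and the PDE becomes the heat equation u_σ = u_ηη on η ∈ ℝ.
Initial data: u(η,0) = θ(η,0) = sin(4η) + sin(5η). Each mode sin(nη) decays as exp(-n²σ) on ℝ, so u(η,σ) = Σ c_n exp(-n²σ) sin(nη) with c_4=1, c_5=1: u(η,σ) = exp(-16σ)sin(4η) + exp(-25σ)sin(5η).
Substituting back: θ(s,τ) = u(s + τ, τ).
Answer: θ(s, τ) = exp(-16τ)sin(4s + 4τ) + exp(-25τ)sin(5s + 5τ)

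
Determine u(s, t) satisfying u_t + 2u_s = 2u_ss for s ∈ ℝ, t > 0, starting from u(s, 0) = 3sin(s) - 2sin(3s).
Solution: Change to a moving frame: let η = s - 2t, σ = t and write u(s,t) = w(η,σ).
By the chain rule u_t = w_σ - 2w_η, u_s = w_η, u_ss = w_ηη.
Then u_t + 2u_s = w_σ: the advection term cancels and the PDE becomes the heat equation w_σ = 2w_ηη on η ∈ ℝ.
Initial data: w(η,0) = u(η,0) = 3sin(η) - 2sin(3η).
On η ∈ ℝ each mode satisfies (sin(nη))″ = -n² sin(nη), so exp(-2n²σ) sin(nη) solves the heat equation; by superposition w(η,σ) = Σ c_n exp(-2n²σ) sin(nη).
Reading off the coefficients: c_1=3, c_3=-2, so w(η,σ) = 3exp(-2σ)sin(η) - 2exp(-18σ)sin(3η).
Substituting back η = s - 2t, σ = t: u(s,t) = w(s - 2t, t).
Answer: u(s, t) = 3exp(-2t)sin(s - 2t) - 2exp(-18t)sin(3s - 6t)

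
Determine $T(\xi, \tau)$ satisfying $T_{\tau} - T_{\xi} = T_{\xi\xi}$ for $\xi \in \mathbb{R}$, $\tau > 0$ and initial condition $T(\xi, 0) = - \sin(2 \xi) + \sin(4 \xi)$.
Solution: Change to a moving frame: let $\eta = \xi + \tau$, $\sigma = \tau$ and write $T(\xi,\tau) = u(\eta,\sigma)$.
By the chain rule $T_{\tau} = u_{\sigma} + u_{\eta}$, $T_{\xi} = u_{\eta}$, $T_{\xi\xi} = u_{\eta\eta}$.
Then $T_{\tau} - T_{\xi} = u_{\sigma}$: the advection term cancels and the PDE becomes the heat equation $u_{\sigma} = u_{\eta\eta}$ on $\eta \in \mathbb{R}$.
Initial data: $u(\eta,0) = T(\eta,0) = - \sin(2 \eta) + \sin(4 \eta)$.
On $\eta \in \mathbb{R}$ each mode satisfies $(\sin(n\eta))'' = -n^2 \sin(n\eta)$, so $e^{-n^2\sigma} \sin(n\eta)$ solves the heat equation; by superposition $u(\eta,\sigma) = \sum c_n e^{-n^2\sigma} \sin(n\eta)$.
Reading off the coefficients: $c_2=-1, c_4=1$, so $u(\eta,\sigma) = - e^{-4 \sigma} \sin(2 \eta) + e^{-16 \sigma} \sin(4 \eta)$.
Substituting back $\eta = \xi + \tau$, $\sigma = \tau$: $T(\xi,\tau) = u(\xi + \tau, \tau)$.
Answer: $T(\xi, \tau) = - e^{-4 \tau} \sin(2 \tau + 2 \xi) + e^{-16 \tau} \sin(4 \tau + 4 \xi)$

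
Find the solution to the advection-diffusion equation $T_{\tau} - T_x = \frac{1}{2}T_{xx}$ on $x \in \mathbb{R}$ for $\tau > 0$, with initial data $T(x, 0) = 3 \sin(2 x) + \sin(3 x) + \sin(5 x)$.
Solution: Moving frame: $\eta = x + \tau$, $\sigma = \tau$, $T = u(\eta,\sigma)$, so $T_{\tau} = u_{\sigma} + u_{\eta}$ and $T_{xx} = u_{\eta\eta}$.
Hence $T_{\tau} - T_x = u_{\sigma}$ and the PDE becomes the heat equation $u_{\sigma} = \frac{1}{2}u_{\eta\eta}$ on $\eta \in \mathbb{R}$.
Initial data: $u(\eta,0) = T(\eta,0) = 3 \sin(2 \eta) + \sin(3 \eta) + \sin(5 \eta)$. Each mode $\sin(n\eta)$ decays as $e^{-n^2\sigma/2}$ on $\mathbb{R}$, so $u(\eta,\sigma) = \sum c_n e^{-n^2\sigma/2} \sin(n\eta)$ with $c_2=3, c_3=1, c_5=1$: $u(\eta,\sigma) = 3 e^{-2 \sigma} \sin(2 \eta) + e^{-9 \sigma/2} \sin(3 \eta) + e^{-25 \sigma/2} \sin(5 \eta)$.
Substituting back: $T(x,\tau) = u(x + \tau, \tau)$.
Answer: $T(x, \tau) = 3 e^{-2 \tau} \sin(2 \tau + 2 x) + e^{-9 \tau/2} \sin(3 \tau + 3 x) + e^{-25 \tau/2} \sin(5 \tau + 5 x)$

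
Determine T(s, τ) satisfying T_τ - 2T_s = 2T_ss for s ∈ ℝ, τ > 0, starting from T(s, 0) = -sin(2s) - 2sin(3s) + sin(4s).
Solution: Change to a moving frame: let η = s + 2τ, σ = τ and write T(s,τ) = u(η,σ).
By the chain rule T_τ = u_σ + 2u_η, T_s = u_η, T_ss = u_ηη.
Then T_τ - 2T_s = u_σ: the advection term cancels and the PDE becomes the heat equation u_σ = 2u_ηη on η ∈ ℝ.
Initial data: u(η,0) = T(η,0) = -sin(2η) - 2sin(3η) + sin(4η).
On η ∈ ℝ each mode satisfies (sin(nη))″ = -n² sin(nη), so exp(-2n²σ) sin(nη) solves the heat equation; by superposition u(η,σ) = Σ c_n exp(-2n²σ) sin(nη).
Reading off the coefficients: c_2=-1, c_3=-2, c_4=1, so u(η,σ) = -exp(-8σ)sin(2η) - 2exp(-18σ)sin(3η) + exp(-32σ)sin(4η).
Substituting back η = s + 2τ, σ = τ: T(s,τ) = u(s + 2τ, τ).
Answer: T(s, τ) = -exp(-8τ)sin(2s + 4τ) - 2exp(-18τ)sin(3s + 6τ) + exp(-32τ)sin(4s + 8τ)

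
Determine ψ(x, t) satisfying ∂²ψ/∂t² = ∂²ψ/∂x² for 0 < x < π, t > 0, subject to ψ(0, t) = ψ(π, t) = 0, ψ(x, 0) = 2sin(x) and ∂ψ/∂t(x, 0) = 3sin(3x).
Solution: Using separation of variables ψ = X(x)T(t):
Eigenfunctions: sin(nx), n = 1, 2, 3, ...
General solution: ψ(x, t) = Σ [A_n cos(n t) + B_n sin(n t)] sin(nx)
From ψ(x,0) = 2sin(x): A_1=2. From ψ_t(x,0) = 3sin(3x), using ψ_t(x,0) = Σ ω_n B_n sin(nx) with ω_n = n: B_3 = 3/3 = 1.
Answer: ψ(x, t) = sin(3t)sin(3x) + 2sin(x)cos(t)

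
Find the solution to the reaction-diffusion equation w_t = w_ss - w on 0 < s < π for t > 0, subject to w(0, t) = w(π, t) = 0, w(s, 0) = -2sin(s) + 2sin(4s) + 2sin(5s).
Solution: Substitute w = exp(-t)u, i.e. u = exp(t)w.
By the product rule, w_t = exp(-t)(u_t - u), w_ss = exp(-t)u_ss.
Substituting into the PDE and dividing by exp(-t): u_t - u = u_ss - u.
The lower-order terms cancel, leaving the standard heat equation u_t = u_ss.
Initial data for u: u(s,0) = w(s,0) = -2sin(s) + 2sin(4s) + 2sin(5s). The boundary conditions carry over: u(0,t) = u(π,t) = 0.
Solve for u:
  Using separation of variables u = X(s)T(t):
  Eigenfunctions: sin(ns), n = 1, 2, 3, ...
  General solution: u(s, t) = Σ c_n sin(ns) exp(-n² t)
  Matching u(s,0) = -2sin(s) + 2sin(4s) + 2sin(5s) term by term: c_1=-2, c_4=2, c_5=2.
Hence u(s,t) = -2exp(-t)sin(s) + 2exp(-16t)sin(4s) + 2exp(-25t)sin(5s).
Transform back: w(s,t) = exp(-t)u(s,t).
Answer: w(s, t) = -2exp(-2t)sin(s) + 2exp(-17t)sin(4s) + 2exp(-26t)sin(5s)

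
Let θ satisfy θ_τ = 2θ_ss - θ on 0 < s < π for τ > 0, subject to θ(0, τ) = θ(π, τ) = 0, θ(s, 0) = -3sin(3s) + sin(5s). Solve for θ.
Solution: Substitute θ = exp(-τ)u.
Then θ_τ = exp(-τ)(u_τ - u), θ_ss = exp(-τ)u_ss; substituting and dividing by exp(-τ), the lower-order terms cancel: u_τ = 2u_ss (standard heat equation).
Data for u: u(s,0) = θ(s,0) = -3sin(3s) + sin(5s). The boundary conditions carry over: u(0,τ) = u(π,τ) = 0.
Separating variables: u = Σ c_n exp(-2n²τ) sin(ns). From u(s,0) = -3sin(3s) + sin(5s): c_3=-3, c_5=1.
So u(s,τ) = -3exp(-18τ)sin(3s) + exp(-50τ)sin(5s), and θ(s,τ) = exp(-τ)u(s,τ).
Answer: θ(s, τ) = -3exp(-19τ)sin(3s) + exp(-51τ)sin(5s)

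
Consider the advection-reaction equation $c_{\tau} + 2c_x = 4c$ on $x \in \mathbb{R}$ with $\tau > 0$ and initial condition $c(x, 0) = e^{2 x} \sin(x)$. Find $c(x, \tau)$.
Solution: Substitute $c = e^{2x}u$.
Then $c_x = e^{2x}(u_x + 2u)$, $c_{\tau} = e^{2x}u_{\tau}$; substituting and dividing by $e^{2x}$, the lower-order terms cancel: $u_{\tau} + 2u_x = 0$ (standard advection equation).
Data for $u$: $u(x,0) = e^{-2x}c(x,0) = \sin(x)$.
By characteristics ($dx/d\tau = 2$), $u(x,\tau) = f(x - 2\tau)$ with $f = u( \cdot , 0)$.
So $u(x,\tau) = \sin(x - 2 \tau)$, and $c(x,\tau) = e^{2x}u(x,\tau)$.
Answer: $c(x, \tau) = - e^{2 x} \sin(2 \tau - x)$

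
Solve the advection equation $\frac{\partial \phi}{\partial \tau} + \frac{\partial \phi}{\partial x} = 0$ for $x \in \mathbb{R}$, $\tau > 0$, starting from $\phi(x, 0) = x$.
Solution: By characteristics ($dx/d\tau = 1$), $\phi(x,\tau) = f(x - \tau)$ with $f = \phi( \cdot , 0)$.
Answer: $\phi(x, \tau) = - \tau + x$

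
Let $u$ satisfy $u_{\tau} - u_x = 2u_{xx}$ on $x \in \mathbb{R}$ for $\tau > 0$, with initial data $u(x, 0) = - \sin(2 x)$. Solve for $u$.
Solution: Moving frame: $\eta = x + \tau$, $\sigma = \tau$, $u = w(\eta,\sigma)$, so $u_{\tau} = w_{\sigma} + w_{\eta}$ and $u_{xx} = w_{\eta\eta}$.
Hence $u_{\tau} - u_x = w_{\sigma}$ and the PDE becomes the heat equation $w_{\sigma} = 2w_{\eta\eta}$ on $\eta \in \mathbb{R}$.
Initial data: $w(\eta,0) = u(\eta,0) = - \sin(2 \eta)$. Each mode $\sin(n\eta)$ decays as $e^{-2n^2\sigma}$ on $\mathbb{R}$, so $w(\eta,\sigma) = \sum c_n e^{-2n^2\sigma} \sin(n\eta)$ with $c_2=-1$: $w(\eta,\sigma) = - e^{-8 \sigma} \sin(2 \eta)$.
Substituting back: $u(x,\tau) = w(x + \tau, \tau)$.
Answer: $u(x, \tau) = - e^{-8 \tau} \sin(2 \tau + 2 x)$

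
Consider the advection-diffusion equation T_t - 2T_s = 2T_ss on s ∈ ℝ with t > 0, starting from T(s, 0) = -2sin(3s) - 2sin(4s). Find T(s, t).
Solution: Change to a moving frame: let η = s + 2t, σ = t and write T(s,t) = u(η,σ).
By the chain rule T_t = u_σ + 2u_η, T_s = u_η, T_ss = u_ηη.
Then T_t - 2T_s = u_σ: the advection term cancels and the PDE becomes the heat equation u_σ = 2u_ηη on η ∈ ℝ.
Initial data: u(η,0) = T(η,0) = -2sin(3η) - 2sin(4η).
On η ∈ ℝ each mode satisfies (sin(nη))″ = -n² sin(nη), so exp(-2n²σ) sin(nη) solves the heat equation; by superposition u(η,σ) = Σ c_n exp(-2n²σ) sin(nη).
Reading off the coefficients: c_3=-2, c_4=-2, so u(η,σ) = -2exp(-18σ)sin(3η) - 2exp(-32σ)sin(4η).
Substituting back η = s + 2t, σ = t: T(s,t) = u(s + 2t, t).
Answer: T(s, t) = -2exp(-18t)sin(3s + 6t) - 2exp(-32t)sin(4s + 8t)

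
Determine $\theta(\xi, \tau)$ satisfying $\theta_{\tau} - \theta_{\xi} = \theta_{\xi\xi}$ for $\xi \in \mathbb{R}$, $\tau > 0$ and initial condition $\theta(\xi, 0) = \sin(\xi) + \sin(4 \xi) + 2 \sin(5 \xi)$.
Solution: Moving frame: $\eta = \xi + \tau$, $\sigma = \tau$, $\theta = u(\eta,\sigma)$, so $\theta_{\tau} = u_{\sigma} + u_{\eta}$ and $\theta_{\xi\xi} = u_{\eta\eta}$.
Hence $\theta_{\tau} - \theta_{\xi} = u_{\sigma}$ and the PDE becomes the heat equation $u_{\sigma} = u_{\eta\eta}$ on $\eta \in \mathbb{R}$.
Initial data: $u(\eta,0) = \theta(\eta,0) = \sin(\eta) + \sin(4 \eta) + 2 \sin(5 \eta)$. Each mode $\sin(n\eta)$ decays as $e^{-n^2\sigma}$ on $\mathbb{R}$, so $u(\eta,\sigma) = \sum c_n e^{-n^2\sigma} \sin(n\eta)$ with $c_1=1, c_4=1, c_5=2$: $u(\eta,\sigma) = e^{-\sigma} \sin(\eta) + e^{-16 \sigma} \sin(4 \eta) + 2 e^{-25 \sigma} \sin(5 \eta)$.
Substituting back: $\theta(\xi,\tau) = u(\xi + \tau, \tau)$.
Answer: $\theta(\xi, \tau) = e^{-\tau} \sin(\tau + \xi) + e^{-16 \tau} \sin(4 \tau + 4 \xi) + 2 e^{-25 \tau} \sin(5 \tau + 5 \xi)$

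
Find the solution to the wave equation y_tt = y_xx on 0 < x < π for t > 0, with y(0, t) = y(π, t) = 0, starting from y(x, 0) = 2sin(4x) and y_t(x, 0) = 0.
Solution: Using separation of variables y = X(x)T(t):
Eigenfunctions: sin(nx), n = 1, 2, 3, ...
General solution: y(x, t) = Σ [A_n cos(n t) + B_n sin(n t)] sin(nx)
From y(x,0) = 2sin(4x): A_4=2. From y_t(x,0) = 0: all B_n = 0.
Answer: y(x, t) = 2sin(4x)cos(4t)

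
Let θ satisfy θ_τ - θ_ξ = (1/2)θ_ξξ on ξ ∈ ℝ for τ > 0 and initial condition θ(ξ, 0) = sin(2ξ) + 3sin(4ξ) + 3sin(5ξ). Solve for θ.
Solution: Moving frame: η = ξ + τ, σ = τ, θ = u(η,σ), so θ_τ = u_σ + u_η and θ_ξξ = u_ηη.
Hence θ_τ - θ_ξ = u_σ and the PDE becomes the heat equation u_σ = (1/2)u_ηη on η ∈ ℝ.
Initial data: u(η,0) = θ(η,0) = sin(2η) + 3sin(4η) + 3sin(5η). Each mode sin(nη) decays as exp(-n²σ/2) on ℝ, so u(η,σ) = Σ c_n exp(-n²σ/2) sin(nη) with c_2=1, c_4=3, c_5=3: u(η,σ) = exp(-2σ)sin(2η) + 3exp(-8σ)sin(4η) + 3exp(-25σ/2)sin(5η).
Substituting back: θ(ξ,τ) = u(ξ + τ, τ).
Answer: θ(ξ, τ) = exp(-2τ)sin(2ξ + 2τ) + 3exp(-8τ)sin(4ξ + 4τ) + 3exp(-25τ/2)sin(5ξ + 5τ)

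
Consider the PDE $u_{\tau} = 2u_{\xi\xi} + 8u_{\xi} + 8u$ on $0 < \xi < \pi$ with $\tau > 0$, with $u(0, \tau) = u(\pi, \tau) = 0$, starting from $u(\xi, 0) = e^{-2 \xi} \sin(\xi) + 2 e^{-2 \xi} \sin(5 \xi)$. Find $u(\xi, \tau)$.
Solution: Substitute $u = e^{-2\xi}w$, i.e. $w = e^{2\xi}u$.
By the product rule, $u_{\xi} = e^{-2\xi}(w_{\xi} - 2w)$, $u_{\xi\xi} = e^{-2\xi}(w_{\xi\xi} - 4w_{\xi} + 4w)$, $u_{\tau} = e^{-2\xi}w_{\tau}$.
Substituting into the PDE and dividing by $e^{-2\xi}$: $w_{\tau} = 2(w_{\xi\xi} - 4w_{\xi} + 4w) + 8(w_{\xi} - 2w) + 8w$.
The lower-order terms cancel, leaving the standard heat equation $w_{\tau} = 2w_{\xi\xi}$.
Initial data for $w$: $w(\xi,0) = e^{2\xi}u(\xi,0) = \sin(\xi) + 2 \sin(5 \xi)$. The boundary conditions carry over: $w(0,\tau) = w(\pi,\tau) = 0$.
Solve for $w$:
  Using separation of variables $w = X(\xi)T(\tau)$:
  Eigenfunctions: $\sin(n\xi)$, $n = 1, 2, 3, \ldots$
  General solution: $w(\xi, \tau) = \sum c_n \sin(n\xi) e^{-2n^2 \tau}$
  Matching $w(\xi,0) = \sin(\xi) + 2 \sin(5 \xi)$ term by term: $c_1=1, c_5=2$.
Hence $w(\xi,\tau) = e^{-2 \tau} \sin(\xi) + 2 e^{-50 \tau} \sin(5 \xi)$.
Transform back: $u(\xi,\tau) = e^{-2\xi}w(\xi,\tau)$.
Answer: $u(\xi, \tau) = e^{-2 \tau} e^{-2 \xi} \sin(\xi) + 2 e^{-50 \tau} e^{-2 \xi} \sin(5 \xi)$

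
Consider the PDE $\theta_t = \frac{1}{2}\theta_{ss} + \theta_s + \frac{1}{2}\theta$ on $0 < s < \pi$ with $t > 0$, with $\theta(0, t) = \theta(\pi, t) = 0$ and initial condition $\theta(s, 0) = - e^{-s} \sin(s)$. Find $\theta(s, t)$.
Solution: Substitute $\theta = e^{-s}u$, i.e. $u = e^{s}\theta$.
By the product rule, $\theta_s = e^{-s}(u_s - u)$, $\theta_{ss} = e^{-s}(u_{ss} - 2u_s + u)$, $\theta_t = e^{-s}u_t$.
Substituting into the PDE and dividing by $e^{-s}$: $u_t = \frac{1}{2}(u_{ss} - 2u_s + u) + (u_s - u) + \frac{1}{2}u$.
The lower-order terms cancel, leaving the standard heat equation $u_t = \frac{1}{2}u_{ss}$.
Initial data for $u$: $u(s,0) = e^{s}\theta(s,0) = - \sin(s)$. The boundary conditions carry over: $u(0,t) = u(\pi,t) = 0$.
Solve for $u$:
  Using separation of variables $u = X(s)G(t)$:
  Eigenfunctions: $\sin(ns)$, $n = 1, 2, 3, \ldots$
  General solution: $u(s, t) = \sum c_n \sin(ns) e^{-n^2 t/2}$
  Matching $u(s,0) = - \sin(s)$ term by term: $c_1=-1$.
Hence $u(s,t) = - e^{-t/2} \sin(s)$.
Transform back: $\theta(s,t) = e^{-s}u(s,t)$.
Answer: $\theta(s, t) = - e^{-s} e^{-t/2} \sin(s)$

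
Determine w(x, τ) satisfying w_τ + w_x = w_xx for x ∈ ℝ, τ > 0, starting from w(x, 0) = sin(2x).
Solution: Change to a moving frame: let η = x - τ, σ = τ and write w(x,τ) = u(η,σ).
By the chain rule w_τ = u_σ - u_η, w_x = u_η, w_xx = u_ηη.
Then w_τ + w_x = u_σ: the advection term cancels and the PDE becomes the heat equation u_σ = u_ηη on η ∈ ℝ.
Initial data: u(η,0) = w(η,0) = sin(2η).
On η ∈ ℝ each mode satisfies (sin(nη))″ = -n² sin(nη), so exp(-n²σ) sin(nη) solves the heat equation; by superposition u(η,σ) = Σ c_n exp(-n²σ) sin(nη).
Reading off the coefficients: c_2=1, so u(η,σ) = exp(-4σ)sin(2η).
Substituting back η = x - τ, σ = τ: w(x,τ) = u(x - τ, τ).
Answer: w(x, τ) = exp(-4τ)sin(2x - 2τ)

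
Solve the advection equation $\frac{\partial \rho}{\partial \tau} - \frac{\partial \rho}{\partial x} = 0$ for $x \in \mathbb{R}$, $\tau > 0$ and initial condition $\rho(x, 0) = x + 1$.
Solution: By characteristics ($dx/d\tau = -1$), $\rho(x,\tau) = f(x + \tau)$ with $f = \rho( \cdot , 0)$.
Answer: $\rho(x, \tau) = \tau + x + 1$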